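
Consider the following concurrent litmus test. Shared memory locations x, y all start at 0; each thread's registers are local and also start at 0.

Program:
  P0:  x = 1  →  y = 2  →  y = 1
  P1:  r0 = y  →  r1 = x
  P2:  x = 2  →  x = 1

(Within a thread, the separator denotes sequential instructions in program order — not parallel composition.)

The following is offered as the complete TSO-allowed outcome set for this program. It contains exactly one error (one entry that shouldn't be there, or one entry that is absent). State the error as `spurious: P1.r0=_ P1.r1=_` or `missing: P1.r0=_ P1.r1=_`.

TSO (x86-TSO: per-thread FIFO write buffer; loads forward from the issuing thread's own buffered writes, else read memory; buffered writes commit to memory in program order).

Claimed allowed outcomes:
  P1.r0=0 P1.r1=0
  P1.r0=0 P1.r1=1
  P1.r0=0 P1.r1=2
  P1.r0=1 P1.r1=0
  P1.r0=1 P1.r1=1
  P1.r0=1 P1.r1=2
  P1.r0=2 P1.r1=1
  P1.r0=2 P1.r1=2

spurious: P1.r0=1 P1.r1=0

outcome vector order: (P1.r0,P1.r1)
TSO (7): <0 0> <0 1> <0 2> <1 1> <1 2> <2 1> <2 2>
claimed∖TSO = {<1 0>}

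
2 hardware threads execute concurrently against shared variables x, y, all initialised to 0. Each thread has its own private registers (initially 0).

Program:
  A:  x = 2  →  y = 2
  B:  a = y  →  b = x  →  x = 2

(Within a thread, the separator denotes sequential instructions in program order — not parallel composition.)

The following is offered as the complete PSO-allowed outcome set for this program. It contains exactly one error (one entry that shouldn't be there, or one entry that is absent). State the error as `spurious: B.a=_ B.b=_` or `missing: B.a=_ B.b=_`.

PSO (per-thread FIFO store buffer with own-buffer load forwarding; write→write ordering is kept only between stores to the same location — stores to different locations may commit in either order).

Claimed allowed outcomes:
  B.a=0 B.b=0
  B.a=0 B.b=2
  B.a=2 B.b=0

outcome vector order: (B.a,B.b)
PSO (4): <0 0>, <0 2>, <2 0>, <2 2>
PSO∖claimed = {<2 2>}

missing: B.a=2 B.b=2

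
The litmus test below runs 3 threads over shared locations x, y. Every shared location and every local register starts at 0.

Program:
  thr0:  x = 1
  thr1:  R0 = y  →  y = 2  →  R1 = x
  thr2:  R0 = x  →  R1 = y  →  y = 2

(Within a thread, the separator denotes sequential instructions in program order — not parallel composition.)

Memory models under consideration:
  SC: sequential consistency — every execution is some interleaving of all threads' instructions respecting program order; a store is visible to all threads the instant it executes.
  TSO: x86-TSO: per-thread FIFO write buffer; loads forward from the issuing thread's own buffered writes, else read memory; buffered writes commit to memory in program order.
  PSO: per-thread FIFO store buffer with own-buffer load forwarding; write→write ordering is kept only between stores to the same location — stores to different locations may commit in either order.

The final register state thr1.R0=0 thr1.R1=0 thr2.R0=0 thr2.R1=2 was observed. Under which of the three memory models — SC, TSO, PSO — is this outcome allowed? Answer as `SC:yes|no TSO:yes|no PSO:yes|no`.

outcome vector order: (thr1.R0,thr1.R1,thr2.R0,thr2.R1)
SC (10): (0,0,0,0); (0,0,0,2); (0,0,1,2); (0,1,0,0); (0,1,0,2); (0,1,1,0); (0,1,1,2); (2,0,0,0); (2,1,0,0); (2,1,1,0)
TSO (11): (0,0,0,0); (0,0,0,2); (0,0,1,0); (0,0,1,2); (0,1,0,0); (0,1,0,2); (0,1,1,0); (0,1,1,2); (2,0,0,0); (2,1,0,0); (2,1,1,0)
PSO (11): (0,0,0,0); (0,0,0,2); (0,0,1,0); (0,0,1,2); (0,1,0,0); (0,1,0,2); (0,1,1,0); (0,1,1,2); (2,0,0,0); (2,1,0,0); (2,1,1,0)
target (0,0,0,2) ∈ {SC,TSO,PSO}

SC:yes TSO:yes PSO:yes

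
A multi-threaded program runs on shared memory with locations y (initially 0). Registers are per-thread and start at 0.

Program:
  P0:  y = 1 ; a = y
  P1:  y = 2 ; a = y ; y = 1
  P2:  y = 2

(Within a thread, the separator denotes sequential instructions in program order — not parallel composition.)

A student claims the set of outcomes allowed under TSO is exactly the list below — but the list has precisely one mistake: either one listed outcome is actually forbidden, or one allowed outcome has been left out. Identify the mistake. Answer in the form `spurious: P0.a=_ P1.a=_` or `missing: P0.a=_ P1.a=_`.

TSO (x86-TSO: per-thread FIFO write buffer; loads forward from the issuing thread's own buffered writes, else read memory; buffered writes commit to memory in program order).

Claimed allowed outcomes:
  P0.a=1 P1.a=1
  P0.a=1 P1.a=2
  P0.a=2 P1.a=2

outcome vector order: (P0.a,P1.a)
under TSO → 1/1, 1/2, 2/1, 2/2
TSO∖claimed = {2/1}

missing: P0.a=2 P1.a=1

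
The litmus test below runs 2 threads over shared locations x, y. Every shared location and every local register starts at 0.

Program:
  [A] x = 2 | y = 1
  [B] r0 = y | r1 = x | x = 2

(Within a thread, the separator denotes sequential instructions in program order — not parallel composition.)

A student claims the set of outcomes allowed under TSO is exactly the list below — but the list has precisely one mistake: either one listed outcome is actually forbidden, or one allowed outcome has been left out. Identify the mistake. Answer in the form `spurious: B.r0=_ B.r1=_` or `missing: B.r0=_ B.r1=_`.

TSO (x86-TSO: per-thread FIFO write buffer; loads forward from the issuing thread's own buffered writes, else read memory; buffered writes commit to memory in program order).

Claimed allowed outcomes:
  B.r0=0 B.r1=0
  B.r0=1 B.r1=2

outcome vector order: (B.r0,B.r1)
under TSO → (0,0), (0,2), (1,2)
TSO∖claimed = {(0,2)}

missing: B.r0=0 B.r1=2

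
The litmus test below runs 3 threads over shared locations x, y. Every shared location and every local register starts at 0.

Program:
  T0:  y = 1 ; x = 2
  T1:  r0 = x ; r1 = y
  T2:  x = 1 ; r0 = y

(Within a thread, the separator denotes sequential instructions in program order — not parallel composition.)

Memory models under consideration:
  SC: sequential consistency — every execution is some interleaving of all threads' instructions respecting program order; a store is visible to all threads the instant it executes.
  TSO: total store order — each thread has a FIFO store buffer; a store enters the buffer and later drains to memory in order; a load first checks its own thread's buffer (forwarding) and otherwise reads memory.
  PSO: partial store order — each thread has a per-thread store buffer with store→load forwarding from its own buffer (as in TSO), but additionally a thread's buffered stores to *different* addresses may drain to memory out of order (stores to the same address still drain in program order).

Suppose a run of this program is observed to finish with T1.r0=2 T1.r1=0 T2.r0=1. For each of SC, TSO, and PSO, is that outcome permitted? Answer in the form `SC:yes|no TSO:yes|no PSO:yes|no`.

SC:no TSO:no PSO:yes

outcome vector order: (T1.r0,T1.r1,T2.r0)
SC (10): 000, 001, 010, 011, 100, 101, 110, 111, 210, 211
TSO (10): 000, 001, 010, 011, 100, 101, 110, 111, 210, 211
PSO (12): 000, 001, 010, 011, 100, 101, 110, 111, 200, 201, 210, 211
target 201 ∈ {PSO}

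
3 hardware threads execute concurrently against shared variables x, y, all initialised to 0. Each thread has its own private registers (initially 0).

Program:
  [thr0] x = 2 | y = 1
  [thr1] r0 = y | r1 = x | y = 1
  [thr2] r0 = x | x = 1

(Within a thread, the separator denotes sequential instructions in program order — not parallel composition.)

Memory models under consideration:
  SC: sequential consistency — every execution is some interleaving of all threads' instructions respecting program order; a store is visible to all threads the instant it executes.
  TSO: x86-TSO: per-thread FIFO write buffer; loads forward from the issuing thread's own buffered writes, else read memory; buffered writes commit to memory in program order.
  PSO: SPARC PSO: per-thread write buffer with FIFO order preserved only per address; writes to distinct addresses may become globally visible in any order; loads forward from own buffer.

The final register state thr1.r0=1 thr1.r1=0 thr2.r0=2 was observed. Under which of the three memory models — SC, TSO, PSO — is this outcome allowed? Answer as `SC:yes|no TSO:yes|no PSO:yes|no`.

SC:no TSO:no PSO:yes

outcome vector order: (thr1.r0,thr1.r1,thr2.r0)
SC: 10 outcomes — {<0 0 0>; <0 0 2>; <0 1 0>; <0 1 2>; <0 2 0>; <0 2 2>; <1 1 0>; <1 1 2>; <1 2 0>; <1 2 2>}
TSO: 10 outcomes — {<0 0 0>; <0 0 2>; <0 1 0>; <0 1 2>; <0 2 0>; <0 2 2>; <1 1 0>; <1 1 2>; <1 2 0>; <1 2 2>}
PSO: 12 outcomes — {<0 0 0>; <0 0 2>; <0 1 0>; <0 1 2>; <0 2 0>; <0 2 2>; <1 0 0>; <1 0 2>; <1 1 0>; <1 1 2>; <1 2 0>; <1 2 2>}
target <1 0 2> ∈ {PSO}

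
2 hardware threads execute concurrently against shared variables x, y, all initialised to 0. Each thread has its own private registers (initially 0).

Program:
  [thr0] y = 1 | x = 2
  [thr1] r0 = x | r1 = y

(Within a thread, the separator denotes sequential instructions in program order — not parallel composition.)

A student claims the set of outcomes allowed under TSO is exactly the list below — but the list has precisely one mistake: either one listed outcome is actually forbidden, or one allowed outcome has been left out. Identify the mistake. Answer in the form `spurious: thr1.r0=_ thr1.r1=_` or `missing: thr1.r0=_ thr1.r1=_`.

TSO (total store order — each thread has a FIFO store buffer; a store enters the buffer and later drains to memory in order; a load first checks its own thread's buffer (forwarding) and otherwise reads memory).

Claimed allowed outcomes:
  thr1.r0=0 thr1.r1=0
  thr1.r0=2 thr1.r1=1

outcome vector order: (thr1.r0,thr1.r1)
[TSO] allowed = {00, 01, 21}
TSO∖claimed = {01}

missing: thr1.r0=0 thr1.r1=1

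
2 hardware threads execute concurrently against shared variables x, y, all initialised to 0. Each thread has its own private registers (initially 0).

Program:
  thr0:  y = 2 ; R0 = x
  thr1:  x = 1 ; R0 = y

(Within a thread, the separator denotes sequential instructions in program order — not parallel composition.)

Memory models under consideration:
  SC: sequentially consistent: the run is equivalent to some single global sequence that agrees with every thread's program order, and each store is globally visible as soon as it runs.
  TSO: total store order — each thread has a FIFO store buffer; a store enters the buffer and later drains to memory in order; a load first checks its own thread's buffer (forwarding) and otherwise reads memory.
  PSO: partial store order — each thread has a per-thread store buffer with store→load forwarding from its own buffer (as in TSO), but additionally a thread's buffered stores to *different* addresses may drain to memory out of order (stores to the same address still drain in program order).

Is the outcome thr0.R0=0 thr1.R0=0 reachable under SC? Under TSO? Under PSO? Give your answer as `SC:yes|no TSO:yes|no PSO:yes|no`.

SC:no TSO:yes PSO:yes

outcome vector order: (thr0.R0,thr1.R0)
[SC] allowed = {(0,2); (1,0); (1,2)}
[TSO] allowed = {(0,0); (0,2); (1,0); (1,2)}
[PSO] allowed = {(0,0); (0,2); (1,0); (1,2)}
target (0,0) ∈ {TSO,PSO}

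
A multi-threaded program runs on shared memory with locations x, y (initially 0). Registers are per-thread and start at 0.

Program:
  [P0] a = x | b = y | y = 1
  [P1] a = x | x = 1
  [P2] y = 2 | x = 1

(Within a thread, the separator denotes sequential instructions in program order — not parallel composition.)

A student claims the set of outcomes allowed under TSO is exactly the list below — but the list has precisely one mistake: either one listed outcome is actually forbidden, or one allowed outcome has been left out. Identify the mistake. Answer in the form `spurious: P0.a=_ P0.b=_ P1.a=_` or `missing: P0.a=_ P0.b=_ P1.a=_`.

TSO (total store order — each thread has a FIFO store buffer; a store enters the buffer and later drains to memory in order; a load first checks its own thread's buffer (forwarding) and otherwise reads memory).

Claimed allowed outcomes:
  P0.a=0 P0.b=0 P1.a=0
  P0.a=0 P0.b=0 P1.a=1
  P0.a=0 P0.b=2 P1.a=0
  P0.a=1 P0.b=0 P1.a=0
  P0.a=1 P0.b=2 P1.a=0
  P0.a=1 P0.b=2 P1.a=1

outcome vector order: (P0.a,P0.b,P1.a)
TSO (7): 000 001 020 021 100 120 121
TSO∖claimed = {021}

missing: P0.a=0 P0.b=2 P1.a=1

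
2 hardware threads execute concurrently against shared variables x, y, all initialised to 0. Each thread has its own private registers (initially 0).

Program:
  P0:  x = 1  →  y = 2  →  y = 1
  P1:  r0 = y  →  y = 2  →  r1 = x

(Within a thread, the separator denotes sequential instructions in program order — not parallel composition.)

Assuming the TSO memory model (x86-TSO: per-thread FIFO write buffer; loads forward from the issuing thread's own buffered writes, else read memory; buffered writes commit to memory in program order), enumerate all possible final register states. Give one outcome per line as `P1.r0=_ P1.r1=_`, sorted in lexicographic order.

P1.r0=0 P1.r1=0
P1.r0=0 P1.r1=1
P1.r0=1 P1.r1=1
P1.r0=2 P1.r1=1

outcome vector order: (P1.r0,P1.r1)
|TSO outcomes| = 4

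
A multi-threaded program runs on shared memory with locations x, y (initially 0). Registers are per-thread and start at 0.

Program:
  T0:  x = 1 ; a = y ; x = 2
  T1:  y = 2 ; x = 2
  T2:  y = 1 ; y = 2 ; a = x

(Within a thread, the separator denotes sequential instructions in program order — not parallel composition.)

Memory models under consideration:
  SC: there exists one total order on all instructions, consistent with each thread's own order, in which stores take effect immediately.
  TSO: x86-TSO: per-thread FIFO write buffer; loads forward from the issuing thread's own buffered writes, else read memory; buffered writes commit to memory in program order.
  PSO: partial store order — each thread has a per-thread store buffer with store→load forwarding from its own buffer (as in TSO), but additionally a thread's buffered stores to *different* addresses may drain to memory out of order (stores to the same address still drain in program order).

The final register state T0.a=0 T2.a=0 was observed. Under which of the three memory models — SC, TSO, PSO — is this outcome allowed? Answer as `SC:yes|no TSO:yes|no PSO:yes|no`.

outcome vector order: (T0.a,T2.a)
[SC] allowed = {<0 1>, <0 2>, <1 1>, <1 2>, <2 0>, <2 1>, <2 2>}
[TSO] allowed = {<0 0>, <0 1>, <0 2>, <1 0>, <1 1>, <1 2>, <2 0>, <2 1>, <2 2>}
[PSO] allowed = {<0 0>, <0 1>, <0 2>, <1 0>, <1 1>, <1 2>, <2 0>, <2 1>, <2 2>}
target <0 0> ∈ {TSO,PSO}

SC:no TSO:yes PSO:yes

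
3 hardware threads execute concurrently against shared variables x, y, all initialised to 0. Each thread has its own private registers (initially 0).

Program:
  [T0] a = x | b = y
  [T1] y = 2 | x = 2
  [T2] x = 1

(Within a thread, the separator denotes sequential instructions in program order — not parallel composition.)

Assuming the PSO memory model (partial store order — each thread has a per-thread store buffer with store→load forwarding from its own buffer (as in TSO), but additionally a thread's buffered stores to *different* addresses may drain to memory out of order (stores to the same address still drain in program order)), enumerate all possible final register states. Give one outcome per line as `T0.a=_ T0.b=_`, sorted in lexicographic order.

T0.a=0 T0.b=0
T0.a=0 T0.b=2
T0.a=1 T0.b=0
T0.a=1 T0.b=2
T0.a=2 T0.b=0
T0.a=2 T0.b=2

outcome vector order: (T0.a,T0.b)
|PSO outcomes| = 6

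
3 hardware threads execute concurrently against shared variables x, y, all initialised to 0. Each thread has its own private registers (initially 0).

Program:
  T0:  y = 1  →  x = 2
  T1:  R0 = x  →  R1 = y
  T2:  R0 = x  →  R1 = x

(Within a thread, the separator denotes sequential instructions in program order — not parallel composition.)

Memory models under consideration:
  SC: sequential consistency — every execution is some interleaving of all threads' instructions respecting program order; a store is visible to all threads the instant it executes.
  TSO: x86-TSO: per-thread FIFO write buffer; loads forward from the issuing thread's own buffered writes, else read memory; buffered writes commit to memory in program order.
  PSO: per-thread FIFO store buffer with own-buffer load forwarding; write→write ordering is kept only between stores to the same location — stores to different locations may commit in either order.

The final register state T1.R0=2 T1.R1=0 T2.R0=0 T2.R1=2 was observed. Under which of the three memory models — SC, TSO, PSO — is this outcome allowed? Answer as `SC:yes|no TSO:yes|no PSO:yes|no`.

SC:no TSO:no PSO:yes

outcome vector order: (T1.R0,T1.R1,T2.R0,T2.R1)
[SC] allowed = {0/0/0/0 0/0/0/2 0/0/2/2 0/1/0/0 0/1/0/2 0/1/2/2 2/1/0/0 2/1/0/2 2/1/2/2}
[TSO] allowed = {0/0/0/0 0/0/0/2 0/0/2/2 0/1/0/0 0/1/0/2 0/1/2/2 2/1/0/0 2/1/0/2 2/1/2/2}
[PSO] allowed = {0/0/0/0 0/0/0/2 0/0/2/2 0/1/0/0 0/1/0/2 0/1/2/2 2/0/0/0 2/0/0/2 2/0/2/2 2/1/0/0 2/1/0/2 2/1/2/2}
target 2/0/0/2 ∈ {PSO}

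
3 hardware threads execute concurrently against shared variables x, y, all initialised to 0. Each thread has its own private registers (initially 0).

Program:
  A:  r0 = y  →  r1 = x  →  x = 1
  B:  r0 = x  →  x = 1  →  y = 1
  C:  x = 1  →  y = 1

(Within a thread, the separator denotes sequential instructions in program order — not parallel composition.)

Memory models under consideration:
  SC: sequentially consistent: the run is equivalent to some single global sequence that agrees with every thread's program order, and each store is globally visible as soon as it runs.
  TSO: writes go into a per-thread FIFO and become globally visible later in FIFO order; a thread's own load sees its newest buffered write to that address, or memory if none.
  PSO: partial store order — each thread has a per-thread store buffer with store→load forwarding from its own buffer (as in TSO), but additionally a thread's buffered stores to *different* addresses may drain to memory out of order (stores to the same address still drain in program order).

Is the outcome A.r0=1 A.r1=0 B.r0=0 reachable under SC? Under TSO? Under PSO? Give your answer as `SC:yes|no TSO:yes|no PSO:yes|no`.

outcome vector order: (A.r0,A.r1,B.r0)
SC (6): 000; 001; 010; 011; 110; 111
TSO (6): 000; 001; 010; 011; 110; 111
PSO (8): 000; 001; 010; 011; 100; 101; 110; 111
target 100 ∈ {PSO}

SC:no TSO:no PSO:yes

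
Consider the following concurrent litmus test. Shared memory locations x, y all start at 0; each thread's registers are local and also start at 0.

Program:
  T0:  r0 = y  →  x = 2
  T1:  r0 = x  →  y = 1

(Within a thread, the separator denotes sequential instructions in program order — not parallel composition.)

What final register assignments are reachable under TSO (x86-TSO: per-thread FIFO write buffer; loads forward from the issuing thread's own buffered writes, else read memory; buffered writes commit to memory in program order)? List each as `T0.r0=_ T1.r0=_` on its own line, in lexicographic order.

outcome vector order: (T0.r0,T1.r0)
|TSO outcomes| = 3

T0.r0=0 T1.r0=0
T0.r0=0 T1.r0=2
T0.r0=1 T1.r0=0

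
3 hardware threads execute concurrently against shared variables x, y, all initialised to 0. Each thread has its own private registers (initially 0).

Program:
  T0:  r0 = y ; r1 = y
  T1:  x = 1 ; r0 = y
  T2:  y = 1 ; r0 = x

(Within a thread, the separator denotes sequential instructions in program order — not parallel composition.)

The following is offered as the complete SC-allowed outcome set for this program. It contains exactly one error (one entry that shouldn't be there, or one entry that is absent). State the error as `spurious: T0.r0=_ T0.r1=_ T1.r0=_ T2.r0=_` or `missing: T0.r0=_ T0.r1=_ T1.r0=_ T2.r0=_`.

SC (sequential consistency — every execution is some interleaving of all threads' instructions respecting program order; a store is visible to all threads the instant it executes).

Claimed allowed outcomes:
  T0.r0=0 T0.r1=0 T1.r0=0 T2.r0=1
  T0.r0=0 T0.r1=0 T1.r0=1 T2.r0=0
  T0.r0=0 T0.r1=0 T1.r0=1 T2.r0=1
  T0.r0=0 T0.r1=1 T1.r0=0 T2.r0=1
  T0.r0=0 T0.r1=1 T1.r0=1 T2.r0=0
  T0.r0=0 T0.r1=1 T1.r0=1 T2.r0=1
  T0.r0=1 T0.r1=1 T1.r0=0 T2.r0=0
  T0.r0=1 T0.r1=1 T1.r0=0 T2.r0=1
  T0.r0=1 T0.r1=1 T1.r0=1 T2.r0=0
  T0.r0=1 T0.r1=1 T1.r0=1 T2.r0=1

spurious: T0.r0=1 T0.r1=1 T1.r0=0 T2.r0=0

outcome vector order: (T0.r0,T0.r1,T1.r0,T2.r0)
SC (9): <0 0 0 1>, <0 0 1 0>, <0 0 1 1>, <0 1 0 1>, <0 1 1 0>, <0 1 1 1>, <1 1 0 1>, <1 1 1 0>, <1 1 1 1>
claimed∖SC = {<1 1 0 0>}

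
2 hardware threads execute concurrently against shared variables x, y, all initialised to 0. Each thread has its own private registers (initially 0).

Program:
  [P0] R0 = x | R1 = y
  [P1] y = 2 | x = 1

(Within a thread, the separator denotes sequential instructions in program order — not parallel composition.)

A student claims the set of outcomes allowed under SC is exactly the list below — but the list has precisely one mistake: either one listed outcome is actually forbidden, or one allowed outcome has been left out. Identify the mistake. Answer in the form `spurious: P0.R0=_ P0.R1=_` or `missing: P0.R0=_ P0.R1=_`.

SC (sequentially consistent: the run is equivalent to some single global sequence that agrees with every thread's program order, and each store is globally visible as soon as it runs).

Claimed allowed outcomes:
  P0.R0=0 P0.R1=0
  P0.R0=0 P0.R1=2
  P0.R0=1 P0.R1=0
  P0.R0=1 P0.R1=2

outcome vector order: (P0.R0,P0.R1)
under SC → 00; 02; 12
claimed∖SC = {10}

spurious: P0.R0=1 P0.R1=0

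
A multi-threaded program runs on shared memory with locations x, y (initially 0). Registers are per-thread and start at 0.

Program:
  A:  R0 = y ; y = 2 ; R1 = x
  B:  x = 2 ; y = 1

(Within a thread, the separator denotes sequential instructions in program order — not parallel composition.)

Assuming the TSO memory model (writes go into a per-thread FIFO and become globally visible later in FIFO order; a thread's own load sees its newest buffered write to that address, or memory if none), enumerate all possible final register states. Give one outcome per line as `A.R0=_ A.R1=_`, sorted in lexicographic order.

A.R0=0 A.R1=0
A.R0=0 A.R1=2
A.R0=1 A.R1=2

outcome vector order: (A.R0,A.R1)
|TSO outcomes| = 3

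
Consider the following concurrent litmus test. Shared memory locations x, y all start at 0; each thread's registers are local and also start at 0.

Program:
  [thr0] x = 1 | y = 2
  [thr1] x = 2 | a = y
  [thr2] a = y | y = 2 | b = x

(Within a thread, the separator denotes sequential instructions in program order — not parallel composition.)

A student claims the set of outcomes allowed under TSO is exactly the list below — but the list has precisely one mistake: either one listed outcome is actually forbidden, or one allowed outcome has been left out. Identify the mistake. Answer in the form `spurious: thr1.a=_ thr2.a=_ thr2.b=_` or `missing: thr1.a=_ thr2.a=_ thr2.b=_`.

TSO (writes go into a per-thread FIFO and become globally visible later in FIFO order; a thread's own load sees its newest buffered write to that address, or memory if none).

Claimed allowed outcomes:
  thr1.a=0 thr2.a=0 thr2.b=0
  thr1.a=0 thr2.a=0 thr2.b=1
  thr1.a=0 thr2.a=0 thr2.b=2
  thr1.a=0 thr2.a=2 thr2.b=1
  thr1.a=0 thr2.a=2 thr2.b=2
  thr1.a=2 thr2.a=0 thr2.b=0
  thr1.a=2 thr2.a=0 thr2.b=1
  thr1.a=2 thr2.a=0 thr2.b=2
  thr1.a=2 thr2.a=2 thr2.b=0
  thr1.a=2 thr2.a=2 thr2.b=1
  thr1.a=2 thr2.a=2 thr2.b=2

outcome vector order: (thr1.a,thr2.a,thr2.b)
[TSO] allowed = {<0 0 0> <0 0 1> <0 0 2> <0 2 1> <0 2 2> <2 0 0> <2 0 1> <2 0 2> <2 2 1> <2 2 2>}
claimed∖TSO = {<2 2 0>}

spurious: thr1.a=2 thr2.a=2 thr2.b=0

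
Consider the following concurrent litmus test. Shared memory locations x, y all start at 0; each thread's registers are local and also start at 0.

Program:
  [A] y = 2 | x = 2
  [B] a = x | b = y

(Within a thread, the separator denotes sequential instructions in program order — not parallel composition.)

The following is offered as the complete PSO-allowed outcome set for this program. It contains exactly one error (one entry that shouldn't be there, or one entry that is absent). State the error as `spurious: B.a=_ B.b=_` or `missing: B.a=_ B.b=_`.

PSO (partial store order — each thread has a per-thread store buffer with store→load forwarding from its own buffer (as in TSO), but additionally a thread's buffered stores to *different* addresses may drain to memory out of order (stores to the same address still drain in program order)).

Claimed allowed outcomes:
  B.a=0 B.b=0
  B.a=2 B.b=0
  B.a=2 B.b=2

missing: B.a=0 B.b=2

outcome vector order: (B.a,B.b)
PSO (4): 0/0 0/2 2/0 2/2
PSO∖claimed = {0/2}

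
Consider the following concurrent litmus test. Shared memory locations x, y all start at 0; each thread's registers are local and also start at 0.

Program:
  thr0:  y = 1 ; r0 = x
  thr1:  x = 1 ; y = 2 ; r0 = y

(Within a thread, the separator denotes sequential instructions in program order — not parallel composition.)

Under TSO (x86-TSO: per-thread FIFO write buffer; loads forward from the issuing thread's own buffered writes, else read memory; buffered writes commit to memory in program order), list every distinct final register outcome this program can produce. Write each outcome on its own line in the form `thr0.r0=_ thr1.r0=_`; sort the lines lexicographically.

thr0.r0=0 thr1.r0=1
thr0.r0=0 thr1.r0=2
thr0.r0=1 thr1.r0=1
thr0.r0=1 thr1.r0=2

outcome vector order: (thr0.r0,thr1.r0)
|TSO outcomes| = 4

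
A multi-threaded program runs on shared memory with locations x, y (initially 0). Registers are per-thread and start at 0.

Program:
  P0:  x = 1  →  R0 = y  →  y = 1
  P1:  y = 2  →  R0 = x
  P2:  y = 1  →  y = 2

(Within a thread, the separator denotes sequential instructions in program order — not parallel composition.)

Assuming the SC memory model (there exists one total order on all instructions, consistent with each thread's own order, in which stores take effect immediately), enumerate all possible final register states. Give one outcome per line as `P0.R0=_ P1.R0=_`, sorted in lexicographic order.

P0.R0=0 P1.R0=1
P0.R0=1 P1.R0=0
P0.R0=1 P1.R0=1
P0.R0=2 P1.R0=0
P0.R0=2 P1.R0=1

outcome vector order: (P0.R0,P1.R0)
|SC outcomes| = 5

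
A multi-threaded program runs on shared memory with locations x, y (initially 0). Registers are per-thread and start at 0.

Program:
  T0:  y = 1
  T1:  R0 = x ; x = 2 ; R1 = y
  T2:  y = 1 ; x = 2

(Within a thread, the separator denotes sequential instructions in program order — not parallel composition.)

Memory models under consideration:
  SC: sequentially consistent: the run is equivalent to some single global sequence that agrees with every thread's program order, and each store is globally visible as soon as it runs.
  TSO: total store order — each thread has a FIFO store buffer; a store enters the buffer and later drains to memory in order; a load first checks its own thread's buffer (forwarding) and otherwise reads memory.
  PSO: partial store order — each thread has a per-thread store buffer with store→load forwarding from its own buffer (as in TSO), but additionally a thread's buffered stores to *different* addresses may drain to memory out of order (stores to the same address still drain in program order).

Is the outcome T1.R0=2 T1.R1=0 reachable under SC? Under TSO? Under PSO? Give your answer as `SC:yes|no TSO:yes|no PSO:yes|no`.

SC:no TSO:no PSO:yes

outcome vector order: (T1.R0,T1.R1)
SC (3): 0/0; 0/1; 2/1
TSO (3): 0/0; 0/1; 2/1
PSO (4): 0/0; 0/1; 2/0; 2/1
target 2/0 ∈ {PSO}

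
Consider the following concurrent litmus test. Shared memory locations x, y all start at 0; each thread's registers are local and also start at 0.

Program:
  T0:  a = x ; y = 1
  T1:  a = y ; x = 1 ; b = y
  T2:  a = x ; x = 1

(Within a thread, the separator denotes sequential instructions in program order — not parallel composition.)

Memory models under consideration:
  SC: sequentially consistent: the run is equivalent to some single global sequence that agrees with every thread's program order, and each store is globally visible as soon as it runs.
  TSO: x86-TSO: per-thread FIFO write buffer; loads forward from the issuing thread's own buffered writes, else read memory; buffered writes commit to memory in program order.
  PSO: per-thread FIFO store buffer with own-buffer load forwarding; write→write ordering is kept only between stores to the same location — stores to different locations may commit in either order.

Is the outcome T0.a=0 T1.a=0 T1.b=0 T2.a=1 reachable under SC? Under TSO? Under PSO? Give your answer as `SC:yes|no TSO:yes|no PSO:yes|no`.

SC:yes TSO:yes PSO:yes

outcome vector order: (T0.a,T1.a,T1.b,T2.a)
under SC → <0 0 0 0> <0 0 0 1> <0 0 1 0> <0 0 1 1> <0 1 1 0> <0 1 1 1> <1 0 0 0> <1 0 0 1> <1 0 1 0> <1 0 1 1> <1 1 1 0>
under TSO → <0 0 0 0> <0 0 0 1> <0 0 1 0> <0 0 1 1> <0 1 1 0> <0 1 1 1> <1 0 0 0> <1 0 0 1> <1 0 1 0> <1 0 1 1> <1 1 1 0>
under PSO → <0 0 0 0> <0 0 0 1> <0 0 1 0> <0 0 1 1> <0 1 1 0> <0 1 1 1> <1 0 0 0> <1 0 0 1> <1 0 1 0> <1 0 1 1> <1 1 1 0>
target <0 0 0 1> ∈ {SC,TSO,PSO}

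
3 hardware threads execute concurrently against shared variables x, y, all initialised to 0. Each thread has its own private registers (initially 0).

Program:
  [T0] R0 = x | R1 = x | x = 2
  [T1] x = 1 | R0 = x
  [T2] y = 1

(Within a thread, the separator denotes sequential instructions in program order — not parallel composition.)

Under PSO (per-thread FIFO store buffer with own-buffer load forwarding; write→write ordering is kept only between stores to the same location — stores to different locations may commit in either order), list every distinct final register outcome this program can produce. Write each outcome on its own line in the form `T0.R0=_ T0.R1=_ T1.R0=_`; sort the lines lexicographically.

T0.R0=0 T0.R1=0 T1.R0=1
T0.R0=0 T0.R1=0 T1.R0=2
T0.R0=0 T0.R1=1 T1.R0=1
T0.R0=0 T0.R1=1 T1.R0=2
T0.R0=1 T0.R1=1 T1.R0=1
T0.R0=1 T0.R1=1 T1.R0=2

outcome vector order: (T0.R0,T0.R1,T1.R0)
|PSO outcomes| = 6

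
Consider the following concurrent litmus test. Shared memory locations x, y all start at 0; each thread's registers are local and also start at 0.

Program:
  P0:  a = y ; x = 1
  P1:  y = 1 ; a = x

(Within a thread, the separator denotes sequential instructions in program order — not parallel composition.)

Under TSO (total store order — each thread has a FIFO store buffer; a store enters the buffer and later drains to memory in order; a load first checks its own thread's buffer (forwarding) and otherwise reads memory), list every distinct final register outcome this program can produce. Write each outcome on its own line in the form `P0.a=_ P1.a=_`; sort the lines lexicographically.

P0.a=0 P1.a=0
P0.a=0 P1.a=1
P0.a=1 P1.a=0
P0.a=1 P1.a=1

outcome vector order: (P0.a,P1.a)
|TSO outcomes| = 4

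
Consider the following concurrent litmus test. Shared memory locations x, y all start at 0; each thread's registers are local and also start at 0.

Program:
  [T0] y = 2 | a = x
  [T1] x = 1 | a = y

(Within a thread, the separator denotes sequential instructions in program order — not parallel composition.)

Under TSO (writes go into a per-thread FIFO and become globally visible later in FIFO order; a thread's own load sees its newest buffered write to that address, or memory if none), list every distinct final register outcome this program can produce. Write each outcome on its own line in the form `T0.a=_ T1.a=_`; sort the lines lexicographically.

T0.a=0 T1.a=0
T0.a=0 T1.a=2
T0.a=1 T1.a=0
T0.a=1 T1.a=2

outcome vector order: (T0.a,T1.a)
|TSO outcomes| = 4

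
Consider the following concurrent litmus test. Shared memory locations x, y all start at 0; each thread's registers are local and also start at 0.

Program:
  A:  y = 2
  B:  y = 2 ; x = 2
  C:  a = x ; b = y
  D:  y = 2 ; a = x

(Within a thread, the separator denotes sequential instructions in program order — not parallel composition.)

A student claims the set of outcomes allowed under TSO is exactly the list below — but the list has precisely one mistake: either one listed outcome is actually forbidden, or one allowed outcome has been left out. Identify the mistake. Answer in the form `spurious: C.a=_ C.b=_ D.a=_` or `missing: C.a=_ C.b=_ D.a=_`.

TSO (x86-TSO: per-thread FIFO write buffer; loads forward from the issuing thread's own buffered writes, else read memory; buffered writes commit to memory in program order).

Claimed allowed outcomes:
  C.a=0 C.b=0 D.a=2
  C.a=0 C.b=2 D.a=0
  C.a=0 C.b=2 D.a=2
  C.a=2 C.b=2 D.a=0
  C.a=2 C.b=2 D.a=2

missing: C.a=0 C.b=0 D.a=0

outcome vector order: (C.a,C.b,D.a)
under TSO → (0,0,0); (0,0,2); (0,2,0); (0,2,2); (2,2,0); (2,2,2)
TSO∖claimed = {(0,0,0)}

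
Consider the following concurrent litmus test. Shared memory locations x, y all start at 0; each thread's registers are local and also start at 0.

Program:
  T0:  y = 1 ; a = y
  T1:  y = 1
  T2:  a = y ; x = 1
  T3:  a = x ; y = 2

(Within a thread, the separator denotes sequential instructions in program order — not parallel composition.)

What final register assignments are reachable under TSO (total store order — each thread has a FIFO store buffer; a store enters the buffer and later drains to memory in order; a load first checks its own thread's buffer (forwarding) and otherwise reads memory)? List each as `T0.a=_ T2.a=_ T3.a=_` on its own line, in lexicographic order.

T0.a=1 T2.a=0 T3.a=0
T0.a=1 T2.a=0 T3.a=1
T0.a=1 T2.a=1 T3.a=0
T0.a=1 T2.a=1 T3.a=1
T0.a=1 T2.a=2 T3.a=0
T0.a=2 T2.a=0 T3.a=0
T0.a=2 T2.a=0 T3.a=1
T0.a=2 T2.a=1 T3.a=0
T0.a=2 T2.a=1 T3.a=1
T0.a=2 T2.a=2 T3.a=0

outcome vector order: (T0.a,T2.a,T3.a)
|TSO outcomes| = 10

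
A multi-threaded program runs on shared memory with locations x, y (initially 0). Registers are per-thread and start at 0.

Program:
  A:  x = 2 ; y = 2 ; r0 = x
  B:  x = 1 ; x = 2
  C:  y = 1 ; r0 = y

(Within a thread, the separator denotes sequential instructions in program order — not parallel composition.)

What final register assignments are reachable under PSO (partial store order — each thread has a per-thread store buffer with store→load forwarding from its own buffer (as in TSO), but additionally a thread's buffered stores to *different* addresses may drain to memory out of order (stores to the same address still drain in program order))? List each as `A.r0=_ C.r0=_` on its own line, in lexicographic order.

outcome vector order: (A.r0,C.r0)
|PSO outcomes| = 4

A.r0=1 C.r0=1
A.r0=1 C.r0=2
A.r0=2 C.r0=1
A.r0=2 C.r0=2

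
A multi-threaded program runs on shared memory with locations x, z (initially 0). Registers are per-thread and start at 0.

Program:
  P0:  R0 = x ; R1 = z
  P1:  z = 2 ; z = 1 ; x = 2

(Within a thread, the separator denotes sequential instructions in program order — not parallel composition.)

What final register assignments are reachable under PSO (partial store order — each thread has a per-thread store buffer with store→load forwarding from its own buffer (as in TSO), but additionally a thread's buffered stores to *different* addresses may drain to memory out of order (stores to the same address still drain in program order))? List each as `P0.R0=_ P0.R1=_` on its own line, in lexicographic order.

P0.R0=0 P0.R1=0
P0.R0=0 P0.R1=1
P0.R0=0 P0.R1=2
P0.R0=2 P0.R1=0
P0.R0=2 P0.R1=1
P0.R0=2 P0.R1=2

outcome vector order: (P0.R0,P0.R1)
|PSO outcomes| = 6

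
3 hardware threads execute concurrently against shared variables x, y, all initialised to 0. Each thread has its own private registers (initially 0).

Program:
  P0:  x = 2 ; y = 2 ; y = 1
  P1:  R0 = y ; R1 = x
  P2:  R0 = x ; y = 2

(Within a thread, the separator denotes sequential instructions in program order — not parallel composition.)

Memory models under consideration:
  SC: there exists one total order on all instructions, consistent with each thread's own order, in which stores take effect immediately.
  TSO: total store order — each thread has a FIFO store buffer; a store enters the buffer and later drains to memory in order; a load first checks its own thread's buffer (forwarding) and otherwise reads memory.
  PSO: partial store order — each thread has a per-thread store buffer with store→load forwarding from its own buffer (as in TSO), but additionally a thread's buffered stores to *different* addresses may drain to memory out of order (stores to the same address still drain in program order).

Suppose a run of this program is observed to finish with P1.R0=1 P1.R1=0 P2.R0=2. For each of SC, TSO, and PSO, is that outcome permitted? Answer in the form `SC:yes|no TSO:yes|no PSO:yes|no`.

SC:no TSO:no PSO:yes

outcome vector order: (P1.R0,P1.R1,P2.R0)
under SC → (0,0,0); (0,0,2); (0,2,0); (0,2,2); (1,2,0); (1,2,2); (2,0,0); (2,2,0); (2,2,2)
under TSO → (0,0,0); (0,0,2); (0,2,0); (0,2,2); (1,2,0); (1,2,2); (2,0,0); (2,2,0); (2,2,2)
under PSO → (0,0,0); (0,0,2); (0,2,0); (0,2,2); (1,0,0); (1,0,2); (1,2,0); (1,2,2); (2,0,0); (2,0,2); (2,2,0); (2,2,2)
target (1,0,2) ∈ {PSO}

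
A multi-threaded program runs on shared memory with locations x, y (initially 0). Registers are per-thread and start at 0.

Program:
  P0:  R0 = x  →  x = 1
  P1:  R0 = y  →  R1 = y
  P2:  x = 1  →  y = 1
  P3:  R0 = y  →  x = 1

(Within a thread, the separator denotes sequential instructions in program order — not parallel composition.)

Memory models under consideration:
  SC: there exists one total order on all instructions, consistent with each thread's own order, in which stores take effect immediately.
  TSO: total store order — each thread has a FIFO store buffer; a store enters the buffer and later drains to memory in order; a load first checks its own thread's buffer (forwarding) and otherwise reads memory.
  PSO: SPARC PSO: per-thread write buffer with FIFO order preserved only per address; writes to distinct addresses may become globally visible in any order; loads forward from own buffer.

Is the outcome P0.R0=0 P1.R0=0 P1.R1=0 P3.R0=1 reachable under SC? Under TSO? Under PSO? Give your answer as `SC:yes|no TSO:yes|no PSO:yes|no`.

outcome vector order: (P0.R0,P1.R0,P1.R1,P3.R0)
under SC → <0 0 0 0> <0 0 0 1> <0 0 1 0> <0 0 1 1> <0 1 1 0> <0 1 1 1> <1 0 0 0> <1 0 0 1> <1 0 1 0> <1 0 1 1> <1 1 1 0> <1 1 1 1>
under TSO → <0 0 0 0> <0 0 0 1> <0 0 1 0> <0 0 1 1> <0 1 1 0> <0 1 1 1> <1 0 0 0> <1 0 0 1> <1 0 1 0> <1 0 1 1> <1 1 1 0> <1 1 1 1>
under PSO → <0 0 0 0> <0 0 0 1> <0 0 1 0> <0 0 1 1> <0 1 1 0> <0 1 1 1> <1 0 0 0> <1 0 0 1> <1 0 1 0> <1 0 1 1> <1 1 1 0> <1 1 1 1>
target <0 0 0 1> ∈ {SC,TSO,PSO}

SC:yes TSO:yes PSO:yes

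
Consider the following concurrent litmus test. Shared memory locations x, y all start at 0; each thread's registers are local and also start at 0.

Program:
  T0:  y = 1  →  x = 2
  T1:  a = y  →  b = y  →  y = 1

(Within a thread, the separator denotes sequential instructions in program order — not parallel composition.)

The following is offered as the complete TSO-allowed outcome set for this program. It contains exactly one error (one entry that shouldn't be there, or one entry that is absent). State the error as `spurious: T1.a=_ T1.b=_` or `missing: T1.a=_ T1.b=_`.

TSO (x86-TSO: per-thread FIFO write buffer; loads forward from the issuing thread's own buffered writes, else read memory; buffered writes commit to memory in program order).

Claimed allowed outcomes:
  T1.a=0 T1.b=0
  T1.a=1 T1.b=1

outcome vector order: (T1.a,T1.b)
TSO (3): 0/0 0/1 1/1
TSO∖claimed = {0/1}

missing: T1.a=0 T1.b=1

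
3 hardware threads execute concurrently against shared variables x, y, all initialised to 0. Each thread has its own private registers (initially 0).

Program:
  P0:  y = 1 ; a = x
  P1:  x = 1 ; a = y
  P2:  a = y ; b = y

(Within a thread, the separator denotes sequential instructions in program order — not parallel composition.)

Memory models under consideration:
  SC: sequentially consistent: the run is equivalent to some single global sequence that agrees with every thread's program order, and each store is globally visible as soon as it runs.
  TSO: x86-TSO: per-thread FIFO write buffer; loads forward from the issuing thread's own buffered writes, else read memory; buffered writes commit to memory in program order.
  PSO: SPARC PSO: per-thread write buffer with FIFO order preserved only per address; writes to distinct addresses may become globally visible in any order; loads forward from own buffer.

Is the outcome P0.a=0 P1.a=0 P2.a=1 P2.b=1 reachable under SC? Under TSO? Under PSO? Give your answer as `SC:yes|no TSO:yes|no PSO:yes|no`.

SC:no TSO:yes PSO:yes

outcome vector order: (P0.a,P1.a,P2.a,P2.b)
SC: 9 outcomes — {<0 1 0 0>, <0 1 0 1>, <0 1 1 1>, <1 0 0 0>, <1 0 0 1>, <1 0 1 1>, <1 1 0 0>, <1 1 0 1>, <1 1 1 1>}
TSO: 12 outcomes — {<0 0 0 0>, <0 0 0 1>, <0 0 1 1>, <0 1 0 0>, <0 1 0 1>, <0 1 1 1>, <1 0 0 0>, <1 0 0 1>, <1 0 1 1>, <1 1 0 0>, <1 1 0 1>, <1 1 1 1>}
PSO: 12 outcomes — {<0 0 0 0>, <0 0 0 1>, <0 0 1 1>, <0 1 0 0>, <0 1 0 1>, <0 1 1 1>, <1 0 0 0>, <1 0 0 1>, <1 0 1 1>, <1 1 0 0>, <1 1 0 1>, <1 1 1 1>}
target <0 0 1 1> ∈ {TSO,PSO}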